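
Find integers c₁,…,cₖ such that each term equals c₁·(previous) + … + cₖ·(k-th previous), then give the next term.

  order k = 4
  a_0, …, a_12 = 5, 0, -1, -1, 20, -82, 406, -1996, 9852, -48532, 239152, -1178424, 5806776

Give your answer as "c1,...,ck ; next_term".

  a_4 = -4·-1 + 4·-1 + -2·0 + 4·5 = 20
  a_5 = -4·20 + 4·-1 + -2·-1 + 4·0 = -82
  a_6 = -4·-82 + 4·20 + -2·-1 + 4·-1 = 406
  a_7 = -4·406 + 4·-82 + -2·20 + 4·-1 = -1996
  a_8 = -4·-1996 + 4·406 + -2·-82 + 4·20 = 9852
  a_9 = -4·9852 + 4·-1996 + -2·406 + 4·-82 = -48532
  a_10 = -4·-48532 + 4·9852 + -2·-1996 + 4·406 = 239152
  a_11 = -4·239152 + 4·-48532 + -2·9852 + 4·-1996 = -1178424
  a_12 = -4·-1178424 + 4·239152 + -2·-48532 + 4·9852 = 5806776
  a_13 = -4·5806776 + 4·-1178424 + -2·239152 + 4·-48532 = -28613232

-4,4,-2,4 ; -28613232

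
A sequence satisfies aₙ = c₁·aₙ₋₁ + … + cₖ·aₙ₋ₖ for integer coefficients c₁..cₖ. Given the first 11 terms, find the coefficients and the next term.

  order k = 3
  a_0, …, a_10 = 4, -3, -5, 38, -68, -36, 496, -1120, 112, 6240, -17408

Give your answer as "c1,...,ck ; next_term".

-2,-4,4 ; 10304

  a_3 = -2·-5 + -4·-3 + 4·4 = 38
  a_4 = -2·38 + -4·-5 + 4·-3 = -68
  a_5 = -2·-68 + -4·38 + 4·-5 = -36
  a_6 = -2·-36 + -4·-68 + 4·38 = 496
  a_7 = -2·496 + -4·-36 + 4·-68 = -1120
  a_8 = -2·-1120 + -4·496 + 4·-36 = 112
  a_9 = -2·112 + -4·-1120 + 4·496 = 6240
  a_10 = -2·6240 + -4·112 + 4·-1120 = -17408
  a_11 = -2·-17408 + -4·6240 + 4·112 = 10304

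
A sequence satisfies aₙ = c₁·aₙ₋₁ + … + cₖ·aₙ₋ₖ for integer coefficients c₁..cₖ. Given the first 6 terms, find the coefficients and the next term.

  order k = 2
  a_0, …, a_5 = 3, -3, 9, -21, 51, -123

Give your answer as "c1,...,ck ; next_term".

  a_2 = -2·-3 + 1·3 = 9
  a_3 = -2·9 + 1·-3 = -21
  a_4 = -2·-21 + 1·9 = 51
  a_5 = -2·51 + 1·-21 = -123
  a_6 = -2·-123 + 1·51 = 297

-2,1 ; 297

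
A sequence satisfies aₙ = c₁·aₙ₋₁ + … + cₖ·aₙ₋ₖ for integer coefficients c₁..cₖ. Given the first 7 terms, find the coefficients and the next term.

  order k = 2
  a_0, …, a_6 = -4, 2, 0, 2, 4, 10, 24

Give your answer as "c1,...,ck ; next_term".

  a_2 = 2·2 + 1·-4 = 0
  a_3 = 2·0 + 1·2 = 2
  a_4 = 2·2 + 1·0 = 4
  a_5 = 2·4 + 1·2 = 10
  a_6 = 2·10 + 1·4 = 24
  a_7 = 2·24 + 1·10 = 58

2,1 ; 58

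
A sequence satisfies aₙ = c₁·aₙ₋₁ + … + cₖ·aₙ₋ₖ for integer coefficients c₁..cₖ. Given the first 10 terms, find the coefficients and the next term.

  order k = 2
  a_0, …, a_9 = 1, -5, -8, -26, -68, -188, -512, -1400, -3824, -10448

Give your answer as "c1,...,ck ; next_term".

  a_2 = 2·-5 + 2·1 = -8
  a_3 = 2·-8 + 2·-5 = -26
  a_4 = 2·-26 + 2·-8 = -68
  a_5 = 2·-68 + 2·-26 = -188
  a_6 = 2·-188 + 2·-68 = -512
  a_7 = 2·-512 + 2·-188 = -1400
  a_8 = 2·-1400 + 2·-512 = -3824
  a_9 = 2·-3824 + 2·-1400 = -10448
  a_10 = 2·-10448 + 2·-3824 = -28544

2,2 ; -28544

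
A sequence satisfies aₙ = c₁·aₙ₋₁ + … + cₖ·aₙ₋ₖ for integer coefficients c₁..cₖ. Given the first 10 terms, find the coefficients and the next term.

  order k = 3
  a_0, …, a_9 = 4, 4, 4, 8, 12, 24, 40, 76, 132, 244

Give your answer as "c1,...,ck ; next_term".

1,2,-1 ; 432

  a_3 = 1·4 + 2·4 + -1·4 = 8
  a_4 = 1·8 + 2·4 + -1·4 = 12
  a_5 = 1·12 + 2·8 + -1·4 = 24
  a_6 = 1·24 + 2·12 + -1·8 = 40
  a_7 = 1·40 + 2·24 + -1·12 = 76
  a_8 = 1·76 + 2·40 + -1·24 = 132
  a_9 = 1·132 + 2·76 + -1·40 = 244
  a_10 = 1·244 + 2·132 + -1·76 = 432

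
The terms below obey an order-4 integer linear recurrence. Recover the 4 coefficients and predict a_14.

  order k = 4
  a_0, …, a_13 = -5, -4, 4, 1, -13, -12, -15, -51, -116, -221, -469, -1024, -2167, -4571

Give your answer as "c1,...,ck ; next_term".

  a_4 = 1·1 + 1·4 + 2·-4 + 2·-5 = -13
  a_5 = 1·-13 + 1·1 + 2·4 + 2·-4 = -12
  a_6 = 1·-12 + 1·-13 + 2·1 + 2·4 = -15
  a_7 = 1·-15 + 1·-12 + 2·-13 + 2·1 = -51
  a_8 = 1·-51 + 1·-15 + 2·-12 + 2·-13 = -116
  a_9 = 1·-116 + 1·-51 + 2·-15 + 2·-12 = -221
  a_10 = 1·-221 + 1·-116 + 2·-51 + 2·-15 = -469
  a_11 = 1·-469 + 1·-221 + 2·-116 + 2·-51 = -1024
  a_12 = 1·-1024 + 1·-469 + 2·-221 + 2·-116 = -2167
  a_13 = 1·-2167 + 1·-1024 + 2·-469 + 2·-221 = -4571
  a_14 = 1·-4571 + 1·-2167 + 2·-1024 + 2·-469 = -9724

1,1,2,2 ; -9724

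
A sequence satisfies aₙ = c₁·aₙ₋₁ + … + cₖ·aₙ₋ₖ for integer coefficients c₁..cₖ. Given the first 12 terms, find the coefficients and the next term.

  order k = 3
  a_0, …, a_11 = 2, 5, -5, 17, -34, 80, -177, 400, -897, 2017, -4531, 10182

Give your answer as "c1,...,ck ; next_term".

  a_3 = -2·-5 + 1·5 + 1·2 = 17
  a_4 = -2·17 + 1·-5 + 1·5 = -34
  a_5 = -2·-34 + 1·17 + 1·-5 = 80
  a_6 = -2·80 + 1·-34 + 1·17 = -177
  a_7 = -2·-177 + 1·80 + 1·-34 = 400
  a_8 = -2·400 + 1·-177 + 1·80 = -897
  a_9 = -2·-897 + 1·400 + 1·-177 = 2017
  a_10 = -2·2017 + 1·-897 + 1·400 = -4531
  a_11 = -2·-4531 + 1·2017 + 1·-897 = 10182
  a_12 = -2·10182 + 1·-4531 + 1·2017 = -22878

-2,1,1 ; -22878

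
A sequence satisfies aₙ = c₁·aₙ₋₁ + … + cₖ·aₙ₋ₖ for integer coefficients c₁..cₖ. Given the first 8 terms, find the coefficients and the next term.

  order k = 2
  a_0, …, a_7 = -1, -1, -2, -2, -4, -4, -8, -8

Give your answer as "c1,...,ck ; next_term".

0,2 ; -16

  a_2 = 0·-1 + 2·-1 = -2
  a_3 = 0·-2 + 2·-1 = -2
  a_4 = 0·-2 + 2·-2 = -4
  a_5 = 0·-4 + 2·-2 = -4
  a_6 = 0·-4 + 2·-4 = -8
  a_7 = 0·-8 + 2·-4 = -8
  a_8 = 0·-8 + 2·-8 = -16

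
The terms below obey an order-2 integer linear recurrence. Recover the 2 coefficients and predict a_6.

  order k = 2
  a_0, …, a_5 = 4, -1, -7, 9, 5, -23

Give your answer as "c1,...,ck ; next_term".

-1,-2 ; 13

  a_2 = -1·-1 + -2·4 = -7
  a_3 = -1·-7 + -2·-1 = 9
  a_4 = -1·9 + -2·-7 = 5
  a_5 = -1·5 + -2·9 = -23
  a_6 = -1·-23 + -2·5 = 13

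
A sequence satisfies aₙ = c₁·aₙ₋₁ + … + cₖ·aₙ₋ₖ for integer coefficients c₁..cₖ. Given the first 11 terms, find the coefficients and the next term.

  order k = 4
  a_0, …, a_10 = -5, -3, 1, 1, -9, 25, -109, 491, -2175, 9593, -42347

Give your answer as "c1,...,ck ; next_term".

-4,1,-3,3 ; 186979

  a_4 = -4·1 + 1·1 + -3·-3 + 3·-5 = -9
  a_5 = -4·-9 + 1·1 + -3·1 + 3·-3 = 25
  a_6 = -4·25 + 1·-9 + -3·1 + 3·1 = -109
  a_7 = -4·-109 + 1·25 + -3·-9 + 3·1 = 491
  a_8 = -4·491 + 1·-109 + -3·25 + 3·-9 = -2175
  a_9 = -4·-2175 + 1·491 + -3·-109 + 3·25 = 9593
  a_10 = -4·9593 + 1·-2175 + -3·491 + 3·-109 = -42347
  a_11 = -4·-42347 + 1·9593 + -3·-2175 + 3·491 = 186979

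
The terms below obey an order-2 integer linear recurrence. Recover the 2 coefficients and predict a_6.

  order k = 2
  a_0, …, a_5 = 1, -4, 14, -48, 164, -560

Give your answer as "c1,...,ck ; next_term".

  a_2 = -4·-4 + -2·1 = 14
  a_3 = -4·14 + -2·-4 = -48
  a_4 = -4·-48 + -2·14 = 164
  a_5 = -4·164 + -2·-48 = -560
  a_6 = -4·-560 + -2·164 = 1912

-4,-2 ; 1912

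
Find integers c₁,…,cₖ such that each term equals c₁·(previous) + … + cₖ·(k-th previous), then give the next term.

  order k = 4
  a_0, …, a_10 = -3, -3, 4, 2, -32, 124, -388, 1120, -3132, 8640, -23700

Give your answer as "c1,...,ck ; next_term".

-4,-3,2,2 ; 64856

  a_4 = -4·2 + -3·4 + 2·-3 + 2·-3 = -32
  a_5 = -4·-32 + -3·2 + 2·4 + 2·-3 = 124
  a_6 = -4·124 + -3·-32 + 2·2 + 2·4 = -388
  a_7 = -4·-388 + -3·124 + 2·-32 + 2·2 = 1120
  a_8 = -4·1120 + -3·-388 + 2·124 + 2·-32 = -3132
  a_9 = -4·-3132 + -3·1120 + 2·-388 + 2·124 = 8640
  a_10 = -4·8640 + -3·-3132 + 2·1120 + 2·-388 = -23700
  a_11 = -4·-23700 + -3·8640 + 2·-3132 + 2·1120 = 64856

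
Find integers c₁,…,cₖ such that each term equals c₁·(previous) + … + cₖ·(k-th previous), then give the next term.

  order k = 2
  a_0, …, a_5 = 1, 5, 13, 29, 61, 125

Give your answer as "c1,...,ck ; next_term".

3,-2 ; 253

  a_2 = 3·5 + -2·1 = 13
  a_3 = 3·13 + -2·5 = 29
  a_4 = 3·29 + -2·13 = 61
  a_5 = 3·61 + -2·29 = 125
  a_6 = 3·125 + -2·61 = 253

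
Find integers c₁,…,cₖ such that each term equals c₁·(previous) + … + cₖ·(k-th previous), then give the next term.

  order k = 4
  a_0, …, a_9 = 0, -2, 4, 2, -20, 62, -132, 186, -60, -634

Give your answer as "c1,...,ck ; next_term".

-3,-3,1,-2 ; 2532

  a_4 = -3·2 + -3·4 + 1·-2 + -2·0 = -20
  a_5 = -3·-20 + -3·2 + 1·4 + -2·-2 = 62
  a_6 = -3·62 + -3·-20 + 1·2 + -2·4 = -132
  a_7 = -3·-132 + -3·62 + 1·-20 + -2·2 = 186
  a_8 = -3·186 + -3·-132 + 1·62 + -2·-20 = -60
  a_9 = -3·-60 + -3·186 + 1·-132 + -2·62 = -634
  a_10 = -3·-634 + -3·-60 + 1·186 + -2·-132 = 2532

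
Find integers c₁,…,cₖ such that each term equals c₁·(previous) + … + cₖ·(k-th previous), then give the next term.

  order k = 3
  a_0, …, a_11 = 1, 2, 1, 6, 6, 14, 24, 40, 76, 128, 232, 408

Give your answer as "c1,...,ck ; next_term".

0,2,2 ; 720

  a_3 = 0·1 + 2·2 + 2·1 = 6
  a_4 = 0·6 + 2·1 + 2·2 = 6
  a_5 = 0·6 + 2·6 + 2·1 = 14
  a_6 = 0·14 + 2·6 + 2·6 = 24
  a_7 = 0·24 + 2·14 + 2·6 = 40
  a_8 = 0·40 + 2·24 + 2·14 = 76
  a_9 = 0·76 + 2·40 + 2·24 = 128
  a_10 = 0·128 + 2·76 + 2·40 = 232
  a_11 = 0·232 + 2·128 + 2·76 = 408
  a_12 = 0·408 + 2·232 + 2·128 = 720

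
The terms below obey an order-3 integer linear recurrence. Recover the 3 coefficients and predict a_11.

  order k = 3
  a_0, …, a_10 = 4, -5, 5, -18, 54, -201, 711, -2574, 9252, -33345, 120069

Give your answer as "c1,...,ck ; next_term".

  a_3 = -3·5 + 3·-5 + 3·4 = -18
  a_4 = -3·-18 + 3·5 + 3·-5 = 54
  a_5 = -3·54 + 3·-18 + 3·5 = -201
  a_6 = -3·-201 + 3·54 + 3·-18 = 711
  a_7 = -3·711 + 3·-201 + 3·54 = -2574
  a_8 = -3·-2574 + 3·711 + 3·-201 = 9252
  a_9 = -3·9252 + 3·-2574 + 3·711 = -33345
  a_10 = -3·-33345 + 3·9252 + 3·-2574 = 120069
  a_11 = -3·120069 + 3·-33345 + 3·9252 = -432486

-3,3,3 ; -432486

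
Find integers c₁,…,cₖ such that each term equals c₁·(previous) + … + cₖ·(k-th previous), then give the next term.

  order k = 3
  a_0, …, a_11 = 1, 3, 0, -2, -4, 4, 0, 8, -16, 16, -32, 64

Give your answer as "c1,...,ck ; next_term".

  a_3 = -1·0 + 0·3 + -2·1 = -2
  a_4 = -1·-2 + 0·0 + -2·3 = -4
  a_5 = -1·-4 + 0·-2 + -2·0 = 4
  a_6 = -1·4 + 0·-4 + -2·-2 = 0
  a_7 = -1·0 + 0·4 + -2·-4 = 8
  a_8 = -1·8 + 0·0 + -2·4 = -16
  a_9 = -1·-16 + 0·8 + -2·0 = 16
  a_10 = -1·16 + 0·-16 + -2·8 = -32
  a_11 = -1·-32 + 0·16 + -2·-16 = 64
  a_12 = -1·64 + 0·-32 + -2·16 = -96

-1,0,-2 ; -96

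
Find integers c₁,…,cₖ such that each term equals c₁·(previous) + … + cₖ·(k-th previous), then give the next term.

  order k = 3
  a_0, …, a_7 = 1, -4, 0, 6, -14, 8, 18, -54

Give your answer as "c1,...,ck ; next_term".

-1,-1,2 ; 52

  a_3 = -1·0 + -1·-4 + 2·1 = 6
  a_4 = -1·6 + -1·0 + 2·-4 = -14
  a_5 = -1·-14 + -1·6 + 2·0 = 8
  a_6 = -1·8 + -1·-14 + 2·6 = 18
  a_7 = -1·18 + -1·8 + 2·-14 = -54
  a_8 = -1·-54 + -1·18 + 2·8 = 52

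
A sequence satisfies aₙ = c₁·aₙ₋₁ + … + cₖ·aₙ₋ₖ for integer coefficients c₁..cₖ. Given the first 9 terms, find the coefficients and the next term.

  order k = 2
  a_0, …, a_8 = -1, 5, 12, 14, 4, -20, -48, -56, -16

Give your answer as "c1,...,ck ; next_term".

  a_2 = 2·5 + -2·-1 = 12
  a_3 = 2·12 + -2·5 = 14
  a_4 = 2·14 + -2·12 = 4
  a_5 = 2·4 + -2·14 = -20
  a_6 = 2·-20 + -2·4 = -48
  a_7 = 2·-48 + -2·-20 = -56
  a_8 = 2·-56 + -2·-48 = -16
  a_9 = 2·-16 + -2·-56 = 80

2,-2 ; 80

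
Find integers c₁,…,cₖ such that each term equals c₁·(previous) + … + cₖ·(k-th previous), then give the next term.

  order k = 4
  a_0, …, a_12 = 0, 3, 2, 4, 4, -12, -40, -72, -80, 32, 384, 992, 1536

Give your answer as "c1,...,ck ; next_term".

2,-2,0,-4 ; 960

  a_4 = 2·4 + -2·2 + 0·3 + -4·0 = 4
  a_5 = 2·4 + -2·4 + 0·2 + -4·3 = -12
  a_6 = 2·-12 + -2·4 + 0·4 + -4·2 = -40
  a_7 = 2·-40 + -2·-12 + 0·4 + -4·4 = -72
  a_8 = 2·-72 + -2·-40 + 0·-12 + -4·4 = -80
  a_9 = 2·-80 + -2·-72 + 0·-40 + -4·-12 = 32
  a_10 = 2·32 + -2·-80 + 0·-72 + -4·-40 = 384
  a_11 = 2·384 + -2·32 + 0·-80 + -4·-72 = 992
  a_12 = 2·992 + -2·384 + 0·32 + -4·-80 = 1536
  a_13 = 2·1536 + -2·992 + 0·384 + -4·32 = 960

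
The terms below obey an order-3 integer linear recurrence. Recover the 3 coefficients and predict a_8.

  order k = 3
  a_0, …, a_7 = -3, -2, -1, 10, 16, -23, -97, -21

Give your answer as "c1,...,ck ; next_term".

  a_3 = 1·-1 + -4·-2 + -1·-3 = 10
  a_4 = 1·10 + -4·-1 + -1·-2 = 16
  a_5 = 1·16 + -4·10 + -1·-1 = -23
  a_6 = 1·-23 + -4·16 + -1·10 = -97
  a_7 = 1·-97 + -4·-23 + -1·16 = -21
  a_8 = 1·-21 + -4·-97 + -1·-23 = 390

1,-4,-1 ; 390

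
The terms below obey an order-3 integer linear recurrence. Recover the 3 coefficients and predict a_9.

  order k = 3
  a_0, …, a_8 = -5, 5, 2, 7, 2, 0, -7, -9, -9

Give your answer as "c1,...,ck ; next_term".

  a_3 = 1·2 + 0·5 + -1·-5 = 7
  a_4 = 1·7 + 0·2 + -1·5 = 2
  a_5 = 1·2 + 0·7 + -1·2 = 0
  a_6 = 1·0 + 0·2 + -1·7 = -7
  a_7 = 1·-7 + 0·0 + -1·2 = -9
  a_8 = 1·-9 + 0·-7 + -1·0 = -9
  a_9 = 1·-9 + 0·-9 + -1·-7 = -2

1,0,-1 ; -2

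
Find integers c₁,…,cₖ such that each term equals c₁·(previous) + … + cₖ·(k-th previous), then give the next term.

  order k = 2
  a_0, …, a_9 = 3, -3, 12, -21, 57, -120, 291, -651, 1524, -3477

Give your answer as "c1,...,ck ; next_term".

  a_2 = -1·-3 + 3·3 = 12
  a_3 = -1·12 + 3·-3 = -21
  a_4 = -1·-21 + 3·12 = 57
  a_5 = -1·57 + 3·-21 = -120
  a_6 = -1·-120 + 3·57 = 291
  a_7 = -1·291 + 3·-120 = -651
  a_8 = -1·-651 + 3·291 = 1524
  a_9 = -1·1524 + 3·-651 = -3477
  a_10 = -1·-3477 + 3·1524 = 8049

-1,3 ; 8049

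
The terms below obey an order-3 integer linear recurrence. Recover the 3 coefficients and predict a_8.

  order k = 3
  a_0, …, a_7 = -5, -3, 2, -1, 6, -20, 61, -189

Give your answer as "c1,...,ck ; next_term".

  a_3 = -3·2 + 0·-3 + -1·-5 = -1
  a_4 = -3·-1 + 0·2 + -1·-3 = 6
  a_5 = -3·6 + 0·-1 + -1·2 = -20
  a_6 = -3·-20 + 0·6 + -1·-1 = 61
  a_7 = -3·61 + 0·-20 + -1·6 = -189
  a_8 = -3·-189 + 0·61 + -1·-20 = 587

-3,0,-1 ; 587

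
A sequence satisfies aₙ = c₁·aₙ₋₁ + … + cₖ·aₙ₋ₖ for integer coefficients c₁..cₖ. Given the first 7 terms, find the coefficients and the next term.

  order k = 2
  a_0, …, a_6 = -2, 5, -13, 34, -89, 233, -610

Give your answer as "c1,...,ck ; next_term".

  a_2 = -3·5 + -1·-2 = -13
  a_3 = -3·-13 + -1·5 = 34
  a_4 = -3·34 + -1·-13 = -89
  a_5 = -3·-89 + -1·34 = 233
  a_6 = -3·233 + -1·-89 = -610
  a_7 = -3·-610 + -1·233 = 1597

-3,-1 ; 1597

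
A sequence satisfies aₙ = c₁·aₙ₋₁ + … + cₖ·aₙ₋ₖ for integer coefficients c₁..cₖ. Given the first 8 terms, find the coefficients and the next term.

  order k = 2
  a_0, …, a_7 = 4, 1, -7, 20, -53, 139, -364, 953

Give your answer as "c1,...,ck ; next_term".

-3,-1 ; -2495

  a_2 = -3·1 + -1·4 = -7
  a_3 = -3·-7 + -1·1 = 20
  a_4 = -3·20 + -1·-7 = -53
  a_5 = -3·-53 + -1·20 = 139
  a_6 = -3·139 + -1·-53 = -364
  a_7 = -3·-364 + -1·139 = 953
  a_8 = -3·953 + -1·-364 = -2495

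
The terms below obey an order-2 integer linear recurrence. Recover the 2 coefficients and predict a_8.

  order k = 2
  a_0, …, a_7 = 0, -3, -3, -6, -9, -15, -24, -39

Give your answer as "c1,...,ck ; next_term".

1,1 ; -63

  a_2 = 1·-3 + 1·0 = -3
  a_3 = 1·-3 + 1·-3 = -6
  a_4 = 1·-6 + 1·-3 = -9
  a_5 = 1·-9 + 1·-6 = -15
  a_6 = 1·-15 + 1·-9 = -24
  a_7 = 1·-24 + 1·-15 = -39
  a_8 = 1·-39 + 1·-24 = -63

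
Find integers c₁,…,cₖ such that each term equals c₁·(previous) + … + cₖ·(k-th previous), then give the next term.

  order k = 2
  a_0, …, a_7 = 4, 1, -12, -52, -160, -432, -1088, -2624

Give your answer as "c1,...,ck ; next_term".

  a_2 = 4·1 + -4·4 = -12
  a_3 = 4·-12 + -4·1 = -52
  a_4 = 4·-52 + -4·-12 = -160
  a_5 = 4·-160 + -4·-52 = -432
  a_6 = 4·-432 + -4·-160 = -1088
  a_7 = 4·-1088 + -4·-432 = -2624
  a_8 = 4·-2624 + -4·-1088 = -6144

4,-4 ; -6144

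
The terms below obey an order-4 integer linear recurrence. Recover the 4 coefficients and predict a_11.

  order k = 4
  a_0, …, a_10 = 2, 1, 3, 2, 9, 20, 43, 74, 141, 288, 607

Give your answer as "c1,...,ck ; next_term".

2,-1,0,4 ; 1222

  a_4 = 2·2 + -1·3 + 0·1 + 4·2 = 9
  a_5 = 2·9 + -1·2 + 0·3 + 4·1 = 20
  a_6 = 2·20 + -1·9 + 0·2 + 4·3 = 43
  a_7 = 2·43 + -1·20 + 0·9 + 4·2 = 74
  a_8 = 2·74 + -1·43 + 0·20 + 4·9 = 141
  a_9 = 2·141 + -1·74 + 0·43 + 4·20 = 288
  a_10 = 2·288 + -1·141 + 0·74 + 4·43 = 607
  a_11 = 2·607 + -1·288 + 0·141 + 4·74 = 1222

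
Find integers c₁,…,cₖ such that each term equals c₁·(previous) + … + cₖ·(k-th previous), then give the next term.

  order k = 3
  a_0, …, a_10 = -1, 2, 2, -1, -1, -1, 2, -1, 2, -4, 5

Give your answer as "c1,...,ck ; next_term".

  a_3 = -1·2 + 0·2 + -1·-1 = -1
  a_4 = -1·-1 + 0·2 + -1·2 = -1
  a_5 = -1·-1 + 0·-1 + -1·2 = -1
  a_6 = -1·-1 + 0·-1 + -1·-1 = 2
  a_7 = -1·2 + 0·-1 + -1·-1 = -1
  a_8 = -1·-1 + 0·2 + -1·-1 = 2
  a_9 = -1·2 + 0·-1 + -1·2 = -4
  a_10 = -1·-4 + 0·2 + -1·-1 = 5
  a_11 = -1·5 + 0·-4 + -1·2 = -7

-1,0,-1 ; -7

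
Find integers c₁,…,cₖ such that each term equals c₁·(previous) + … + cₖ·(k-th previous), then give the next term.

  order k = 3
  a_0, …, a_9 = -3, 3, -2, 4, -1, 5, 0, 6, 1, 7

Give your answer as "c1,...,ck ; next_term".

1,1,-1 ; 2

  a_3 = 1·-2 + 1·3 + -1·-3 = 4
  a_4 = 1·4 + 1·-2 + -1·3 = -1
  a_5 = 1·-1 + 1·4 + -1·-2 = 5
  a_6 = 1·5 + 1·-1 + -1·4 = 0
  a_7 = 1·0 + 1·5 + -1·-1 = 6
  a_8 = 1·6 + 1·0 + -1·5 = 1
  a_9 = 1·1 + 1·6 + -1·0 = 7
  a_10 = 1·7 + 1·1 + -1·6 = 2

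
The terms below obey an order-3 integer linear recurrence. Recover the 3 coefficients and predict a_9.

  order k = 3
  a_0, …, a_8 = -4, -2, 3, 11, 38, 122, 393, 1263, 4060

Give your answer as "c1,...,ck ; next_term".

3,1,-1 ; 13050

  a_3 = 3·3 + 1·-2 + -1·-4 = 11
  a_4 = 3·11 + 1·3 + -1·-2 = 38
  a_5 = 3·38 + 1·11 + -1·3 = 122
  a_6 = 3·122 + 1·38 + -1·11 = 393
  a_7 = 3·393 + 1·122 + -1·38 = 1263
  a_8 = 3·1263 + 1·393 + -1·122 = 4060
  a_9 = 3·4060 + 1·1263 + -1·393 = 13050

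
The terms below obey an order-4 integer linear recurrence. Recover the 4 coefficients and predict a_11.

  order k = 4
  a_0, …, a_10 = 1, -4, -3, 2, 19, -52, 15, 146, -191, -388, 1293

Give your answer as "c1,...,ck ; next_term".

  a_4 = -2·2 + -4·-3 + -2·-4 + 3·1 = 19
  a_5 = -2·19 + -4·2 + -2·-3 + 3·-4 = -52
  a_6 = -2·-52 + -4·19 + -2·2 + 3·-3 = 15
  a_7 = -2·15 + -4·-52 + -2·19 + 3·2 = 146
  a_8 = -2·146 + -4·15 + -2·-52 + 3·19 = -191
  a_9 = -2·-191 + -4·146 + -2·15 + 3·-52 = -388
  a_10 = -2·-388 + -4·-191 + -2·146 + 3·15 = 1293
  a_11 = -2·1293 + -4·-388 + -2·-191 + 3·146 = -214

-2,-4,-2,3 ; -214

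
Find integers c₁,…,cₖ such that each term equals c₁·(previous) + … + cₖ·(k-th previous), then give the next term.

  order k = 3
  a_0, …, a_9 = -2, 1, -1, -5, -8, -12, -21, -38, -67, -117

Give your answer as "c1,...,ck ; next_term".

  a_3 = 2·-1 + -1·1 + 1·-2 = -5
  a_4 = 2·-5 + -1·-1 + 1·1 = -8
  a_5 = 2·-8 + -1·-5 + 1·-1 = -12
  a_6 = 2·-12 + -1·-8 + 1·-5 = -21
  a_7 = 2·-21 + -1·-12 + 1·-8 = -38
  a_8 = 2·-38 + -1·-21 + 1·-12 = -67
  a_9 = 2·-67 + -1·-38 + 1·-21 = -117
  a_10 = 2·-117 + -1·-67 + 1·-38 = -205

2,-1,1 ; -205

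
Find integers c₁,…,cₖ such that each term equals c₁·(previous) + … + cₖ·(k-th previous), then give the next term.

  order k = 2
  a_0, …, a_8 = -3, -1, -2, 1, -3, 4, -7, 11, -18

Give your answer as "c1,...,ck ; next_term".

-1,1 ; 29

  a_2 = -1·-1 + 1·-3 = -2
  a_3 = -1·-2 + 1·-1 = 1
  a_4 = -1·1 + 1·-2 = -3
  a_5 = -1·-3 + 1·1 = 4
  a_6 = -1·4 + 1·-3 = -7
  a_7 = -1·-7 + 1·4 = 11
  a_8 = -1·11 + 1·-7 = -18
  a_9 = -1·-18 + 1·11 = 29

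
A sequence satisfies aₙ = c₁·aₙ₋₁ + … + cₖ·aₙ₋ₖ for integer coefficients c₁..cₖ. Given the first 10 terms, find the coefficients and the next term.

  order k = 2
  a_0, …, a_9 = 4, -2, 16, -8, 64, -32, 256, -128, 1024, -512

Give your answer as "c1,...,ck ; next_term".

0,4 ; 4096

  a_2 = 0·-2 + 4·4 = 16
  a_3 = 0·16 + 4·-2 = -8
  a_4 = 0·-8 + 4·16 = 64
  a_5 = 0·64 + 4·-8 = -32
  a_6 = 0·-32 + 4·64 = 256
  a_7 = 0·256 + 4·-32 = -128
  a_8 = 0·-128 + 4·256 = 1024
  a_9 = 0·1024 + 4·-128 = -512
  a_10 = 0·-512 + 4·1024 = 4096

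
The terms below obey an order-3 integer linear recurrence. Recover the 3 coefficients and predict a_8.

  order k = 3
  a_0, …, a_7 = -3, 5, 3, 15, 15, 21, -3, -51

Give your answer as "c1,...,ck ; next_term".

  a_3 = 2·3 + 0·5 + -3·-3 = 15
  a_4 = 2·15 + 0·3 + -3·5 = 15
  a_5 = 2·15 + 0·15 + -3·3 = 21
  a_6 = 2·21 + 0·15 + -3·15 = -3
  a_7 = 2·-3 + 0·21 + -3·15 = -51
  a_8 = 2·-51 + 0·-3 + -3·21 = -165

2,0,-3 ; -165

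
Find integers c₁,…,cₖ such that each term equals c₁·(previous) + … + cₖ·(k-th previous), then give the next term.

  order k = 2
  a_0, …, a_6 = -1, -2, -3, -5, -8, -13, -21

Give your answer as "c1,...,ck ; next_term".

  a_2 = 1·-2 + 1·-1 = -3
  a_3 = 1·-3 + 1·-2 = -5
  a_4 = 1·-5 + 1·-3 = -8
  a_5 = 1·-8 + 1·-5 = -13
  a_6 = 1·-13 + 1·-8 = -21
  a_7 = 1·-21 + 1·-13 = -34

1,1 ; -34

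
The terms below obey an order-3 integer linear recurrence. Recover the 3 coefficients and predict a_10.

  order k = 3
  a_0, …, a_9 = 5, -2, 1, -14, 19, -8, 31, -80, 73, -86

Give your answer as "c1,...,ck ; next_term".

-1,-1,-3 ; 253

  a_3 = -1·1 + -1·-2 + -3·5 = -14
  a_4 = -1·-14 + -1·1 + -3·-2 = 19
  a_5 = -1·19 + -1·-14 + -3·1 = -8
  a_6 = -1·-8 + -1·19 + -3·-14 = 31
  a_7 = -1·31 + -1·-8 + -3·19 = -80
  a_8 = -1·-80 + -1·31 + -3·-8 = 73
  a_9 = -1·73 + -1·-80 + -3·31 = -86
  a_10 = -1·-86 + -1·73 + -3·-80 = 253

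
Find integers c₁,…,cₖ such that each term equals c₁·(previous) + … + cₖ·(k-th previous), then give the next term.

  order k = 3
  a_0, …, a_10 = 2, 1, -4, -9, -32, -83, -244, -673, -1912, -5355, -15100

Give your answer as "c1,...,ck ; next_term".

2,3,-2 ; -42441

  a_3 = 2·-4 + 3·1 + -2·2 = -9
  a_4 = 2·-9 + 3·-4 + -2·1 = -32
  a_5 = 2·-32 + 3·-9 + -2·-4 = -83
  a_6 = 2·-83 + 3·-32 + -2·-9 = -244
  a_7 = 2·-244 + 3·-83 + -2·-32 = -673
  a_8 = 2·-673 + 3·-244 + -2·-83 = -1912
  a_9 = 2·-1912 + 3·-673 + -2·-244 = -5355
  a_10 = 2·-5355 + 3·-1912 + -2·-673 = -15100
  a_11 = 2·-15100 + 3·-5355 + -2·-1912 = -42441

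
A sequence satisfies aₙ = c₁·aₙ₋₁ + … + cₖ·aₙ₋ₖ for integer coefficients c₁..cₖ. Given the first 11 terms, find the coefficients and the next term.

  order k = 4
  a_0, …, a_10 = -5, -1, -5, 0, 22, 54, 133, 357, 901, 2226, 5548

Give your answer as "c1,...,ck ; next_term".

3,-2,3,-3 ; 13824

  a_4 = 3·0 + -2·-5 + 3·-1 + -3·-5 = 22
  a_5 = 3·22 + -2·0 + 3·-5 + -3·-1 = 54
  a_6 = 3·54 + -2·22 + 3·0 + -3·-5 = 133
  a_7 = 3·133 + -2·54 + 3·22 + -3·0 = 357
  a_8 = 3·357 + -2·133 + 3·54 + -3·22 = 901
  a_9 = 3·901 + -2·357 + 3·133 + -3·54 = 2226
  a_10 = 3·2226 + -2·901 + 3·357 + -3·133 = 5548
  a_11 = 3·5548 + -2·2226 + 3·901 + -3·357 = 13824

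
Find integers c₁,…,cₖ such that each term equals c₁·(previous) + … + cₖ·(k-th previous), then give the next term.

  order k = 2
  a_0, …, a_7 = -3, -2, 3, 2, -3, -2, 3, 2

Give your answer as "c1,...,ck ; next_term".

0,-1 ; -3

  a_2 = 0·-2 + -1·-3 = 3
  a_3 = 0·3 + -1·-2 = 2
  a_4 = 0·2 + -1·3 = -3
  a_5 = 0·-3 + -1·2 = -2
  a_6 = 0·-2 + -1·-3 = 3
  a_7 = 0·3 + -1·-2 = 2
  a_8 = 0·2 + -1·3 = -3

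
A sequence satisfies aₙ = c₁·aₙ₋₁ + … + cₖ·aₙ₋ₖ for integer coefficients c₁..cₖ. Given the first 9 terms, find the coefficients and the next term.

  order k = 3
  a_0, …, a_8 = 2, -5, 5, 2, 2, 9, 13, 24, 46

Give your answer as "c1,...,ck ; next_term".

1,1,1 ; 83

  a_3 = 1·5 + 1·-5 + 1·2 = 2
  a_4 = 1·2 + 1·5 + 1·-5 = 2
  a_5 = 1·2 + 1·2 + 1·5 = 9
  a_6 = 1·9 + 1·2 + 1·2 = 13
  a_7 = 1·13 + 1·9 + 1·2 = 24
  a_8 = 1·24 + 1·13 + 1·9 = 46
  a_9 = 1·46 + 1·24 + 1·13 = 83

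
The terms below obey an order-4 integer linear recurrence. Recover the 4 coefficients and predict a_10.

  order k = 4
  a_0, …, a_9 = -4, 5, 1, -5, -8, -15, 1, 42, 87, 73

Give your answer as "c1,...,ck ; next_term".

1,-1,-2,-2 ; -100

  a_4 = 1·-5 + -1·1 + -2·5 + -2·-4 = -8
  a_5 = 1·-8 + -1·-5 + -2·1 + -2·5 = -15
  a_6 = 1·-15 + -1·-8 + -2·-5 + -2·1 = 1
  a_7 = 1·1 + -1·-15 + -2·-8 + -2·-5 = 42
  a_8 = 1·42 + -1·1 + -2·-15 + -2·-8 = 87
  a_9 = 1·87 + -1·42 + -2·1 + -2·-15 = 73
  a_10 = 1·73 + -1·87 + -2·42 + -2·1 = -100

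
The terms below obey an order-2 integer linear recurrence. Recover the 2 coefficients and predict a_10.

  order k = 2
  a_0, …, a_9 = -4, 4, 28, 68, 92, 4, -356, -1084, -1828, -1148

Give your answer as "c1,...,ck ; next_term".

3,-4 ; 3868

  a_2 = 3·4 + -4·-4 = 28
  a_3 = 3·28 + -4·4 = 68
  a_4 = 3·68 + -4·28 = 92
  a_5 = 3·92 + -4·68 = 4
  a_6 = 3·4 + -4·92 = -356
  a_7 = 3·-356 + -4·4 = -1084
  a_8 = 3·-1084 + -4·-356 = -1828
  a_9 = 3·-1828 + -4·-1084 = -1148
  a_10 = 3·-1148 + -4·-1828 = 3868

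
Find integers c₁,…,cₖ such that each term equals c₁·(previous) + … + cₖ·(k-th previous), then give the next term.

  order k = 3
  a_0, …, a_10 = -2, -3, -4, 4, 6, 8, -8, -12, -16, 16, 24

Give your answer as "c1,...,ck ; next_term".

  a_3 = 0·-4 + 0·-3 + -2·-2 = 4
  a_4 = 0·4 + 0·-4 + -2·-3 = 6
  a_5 = 0·6 + 0·4 + -2·-4 = 8
  a_6 = 0·8 + 0·6 + -2·4 = -8
  a_7 = 0·-8 + 0·8 + -2·6 = -12
  a_8 = 0·-12 + 0·-8 + -2·8 = -16
  a_9 = 0·-16 + 0·-12 + -2·-8 = 16
  a_10 = 0·16 + 0·-16 + -2·-12 = 24
  a_11 = 0·24 + 0·16 + -2·-16 = 32

0,0,-2 ; 32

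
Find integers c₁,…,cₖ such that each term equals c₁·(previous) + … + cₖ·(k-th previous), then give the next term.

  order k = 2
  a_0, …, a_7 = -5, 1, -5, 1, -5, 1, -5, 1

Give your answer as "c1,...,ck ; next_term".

  a_2 = 0·1 + 1·-5 = -5
  a_3 = 0·-5 + 1·1 = 1
  a_4 = 0·1 + 1·-5 = -5
  a_5 = 0·-5 + 1·1 = 1
  a_6 = 0·1 + 1·-5 = -5
  a_7 = 0·-5 + 1·1 = 1
  a_8 = 0·1 + 1·-5 = -5

0,1 ; -5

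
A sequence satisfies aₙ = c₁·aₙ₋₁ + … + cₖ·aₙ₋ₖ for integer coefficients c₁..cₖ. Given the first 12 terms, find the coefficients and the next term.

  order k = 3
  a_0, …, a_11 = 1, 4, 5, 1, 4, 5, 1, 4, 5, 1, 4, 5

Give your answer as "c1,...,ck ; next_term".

  a_3 = 0·5 + 0·4 + 1·1 = 1
  a_4 = 0·1 + 0·5 + 1·4 = 4
  a_5 = 0·4 + 0·1 + 1·5 = 5
  a_6 = 0·5 + 0·4 + 1·1 = 1
  a_7 = 0·1 + 0·5 + 1·4 = 4
  a_8 = 0·4 + 0·1 + 1·5 = 5
  a_9 = 0·5 + 0·4 + 1·1 = 1
  a_10 = 0·1 + 0·5 + 1·4 = 4
  a_11 = 0·4 + 0·1 + 1·5 = 5
  a_12 = 0·5 + 0·4 + 1·1 = 1

0,0,1 ; 1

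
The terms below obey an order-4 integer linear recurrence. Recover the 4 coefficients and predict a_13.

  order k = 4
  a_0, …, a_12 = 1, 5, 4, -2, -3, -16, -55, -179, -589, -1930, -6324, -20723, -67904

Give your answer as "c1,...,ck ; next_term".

3,1,0,-1 ; -222505

  a_4 = 3·-2 + 1·4 + 0·5 + -1·1 = -3
  a_5 = 3·-3 + 1·-2 + 0·4 + -1·5 = -16
  a_6 = 3·-16 + 1·-3 + 0·-2 + -1·4 = -55
  a_7 = 3·-55 + 1·-16 + 0·-3 + -1·-2 = -179
  a_8 = 3·-179 + 1·-55 + 0·-16 + -1·-3 = -589
  a_9 = 3·-589 + 1·-179 + 0·-55 + -1·-16 = -1930
  a_10 = 3·-1930 + 1·-589 + 0·-179 + -1·-55 = -6324
  a_11 = 3·-6324 + 1·-1930 + 0·-589 + -1·-179 = -20723
  a_12 = 3·-20723 + 1·-6324 + 0·-1930 + -1·-589 = -67904
  a_13 = 3·-67904 + 1·-20723 + 0·-6324 + -1·-1930 = -222505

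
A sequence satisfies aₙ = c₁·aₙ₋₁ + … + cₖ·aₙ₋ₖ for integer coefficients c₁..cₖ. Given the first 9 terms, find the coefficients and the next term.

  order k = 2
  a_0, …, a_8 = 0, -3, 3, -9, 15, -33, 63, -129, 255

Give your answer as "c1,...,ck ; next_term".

  a_2 = -1·-3 + 2·0 = 3
  a_3 = -1·3 + 2·-3 = -9
  a_4 = -1·-9 + 2·3 = 15
  a_5 = -1·15 + 2·-9 = -33
  a_6 = -1·-33 + 2·15 = 63
  a_7 = -1·63 + 2·-33 = -129
  a_8 = -1·-129 + 2·63 = 255
  a_9 = -1·255 + 2·-129 = -513

-1,2 ; -513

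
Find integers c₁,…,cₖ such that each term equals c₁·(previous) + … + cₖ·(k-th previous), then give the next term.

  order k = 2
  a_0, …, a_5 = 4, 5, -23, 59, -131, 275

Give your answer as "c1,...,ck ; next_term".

-3,-2 ; -563

  a_2 = -3·5 + -2·4 = -23
  a_3 = -3·-23 + -2·5 = 59
  a_4 = -3·59 + -2·-23 = -131
  a_5 = -3·-131 + -2·59 = 275
  a_6 = -3·275 + -2·-131 = -563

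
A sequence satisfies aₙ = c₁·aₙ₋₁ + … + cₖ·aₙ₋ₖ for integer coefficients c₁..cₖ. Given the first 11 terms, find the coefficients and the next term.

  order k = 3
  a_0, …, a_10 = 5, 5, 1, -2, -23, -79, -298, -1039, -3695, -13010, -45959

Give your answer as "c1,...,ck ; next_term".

  a_3 = 3·1 + 3·5 + -4·5 = -2
  a_4 = 3·-2 + 3·1 + -4·5 = -23
  a_5 = 3·-23 + 3·-2 + -4·1 = -79
  a_6 = 3·-79 + 3·-23 + -4·-2 = -298
  a_7 = 3·-298 + 3·-79 + -4·-23 = -1039
  a_8 = 3·-1039 + 3·-298 + -4·-79 = -3695
  a_9 = 3·-3695 + 3·-1039 + -4·-298 = -13010
  a_10 = 3·-13010 + 3·-3695 + -4·-1039 = -45959
  a_11 = 3·-45959 + 3·-13010 + -4·-3695 = -162127

3,3,-4 ; -162127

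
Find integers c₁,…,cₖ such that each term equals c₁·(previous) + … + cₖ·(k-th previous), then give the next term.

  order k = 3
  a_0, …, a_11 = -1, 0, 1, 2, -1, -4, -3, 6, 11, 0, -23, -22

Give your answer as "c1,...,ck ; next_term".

0,-1,-2 ; 23

  a_3 = 0·1 + -1·0 + -2·-1 = 2
  a_4 = 0·2 + -1·1 + -2·0 = -1
  a_5 = 0·-1 + -1·2 + -2·1 = -4
  a_6 = 0·-4 + -1·-1 + -2·2 = -3
  a_7 = 0·-3 + -1·-4 + -2·-1 = 6
  a_8 = 0·6 + -1·-3 + -2·-4 = 11
  a_9 = 0·11 + -1·6 + -2·-3 = 0
  a_10 = 0·0 + -1·11 + -2·6 = -23
  a_11 = 0·-23 + -1·0 + -2·11 = -22
  a_12 = 0·-22 + -1·-23 + -2·0 = 23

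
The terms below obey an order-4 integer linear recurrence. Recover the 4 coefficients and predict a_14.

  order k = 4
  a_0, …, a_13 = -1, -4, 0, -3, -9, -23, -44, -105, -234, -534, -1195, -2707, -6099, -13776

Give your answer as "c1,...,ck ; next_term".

  a_4 = 1·-3 + 2·0 + 1·-4 + 2·-1 = -9
  a_5 = 1·-9 + 2·-3 + 1·0 + 2·-4 = -23
  a_6 = 1·-23 + 2·-9 + 1·-3 + 2·0 = -44
  a_7 = 1·-44 + 2·-23 + 1·-9 + 2·-3 = -105
  a_8 = 1·-105 + 2·-44 + 1·-23 + 2·-9 = -234
  a_9 = 1·-234 + 2·-105 + 1·-44 + 2·-23 = -534
  a_10 = 1·-534 + 2·-234 + 1·-105 + 2·-44 = -1195
  a_11 = 1·-1195 + 2·-534 + 1·-234 + 2·-105 = -2707
  a_12 = 1·-2707 + 2·-1195 + 1·-534 + 2·-234 = -6099
  a_13 = 1·-6099 + 2·-2707 + 1·-1195 + 2·-534 = -13776
  a_14 = 1·-13776 + 2·-6099 + 1·-2707 + 2·-1195 = -31071

1,2,1,2 ; -31071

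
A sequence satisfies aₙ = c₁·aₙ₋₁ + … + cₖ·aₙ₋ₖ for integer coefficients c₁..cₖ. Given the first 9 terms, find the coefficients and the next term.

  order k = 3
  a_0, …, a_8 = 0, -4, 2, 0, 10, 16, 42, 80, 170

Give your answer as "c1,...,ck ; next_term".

2,1,-2 ; 336

  a_3 = 2·2 + 1·-4 + -2·0 = 0
  a_4 = 2·0 + 1·2 + -2·-4 = 10
  a_5 = 2·10 + 1·0 + -2·2 = 16
  a_6 = 2·16 + 1·10 + -2·0 = 42
  a_7 = 2·42 + 1·16 + -2·10 = 80
  a_8 = 2·80 + 1·42 + -2·16 = 170
  a_9 = 2·170 + 1·80 + -2·42 = 336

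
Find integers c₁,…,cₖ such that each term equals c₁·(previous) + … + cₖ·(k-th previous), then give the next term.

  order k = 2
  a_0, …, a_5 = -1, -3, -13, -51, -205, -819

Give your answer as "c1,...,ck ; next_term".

  a_2 = 3·-3 + 4·-1 = -13
  a_3 = 3·-13 + 4·-3 = -51
  a_4 = 3·-51 + 4·-13 = -205
  a_5 = 3·-205 + 4·-51 = -819
  a_6 = 3·-819 + 4·-205 = -3277

3,4 ; -3277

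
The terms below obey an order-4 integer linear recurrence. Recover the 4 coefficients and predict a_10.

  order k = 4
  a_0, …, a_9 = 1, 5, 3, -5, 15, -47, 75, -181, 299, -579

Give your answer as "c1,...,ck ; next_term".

  a_4 = -1·-5 + 3·3 + 1·5 + -4·1 = 15
  a_5 = -1·15 + 3·-5 + 1·3 + -4·5 = -47
  a_6 = -1·-47 + 3·15 + 1·-5 + -4·3 = 75
  a_7 = -1·75 + 3·-47 + 1·15 + -4·-5 = -181
  a_8 = -1·-181 + 3·75 + 1·-47 + -4·15 = 299
  a_9 = -1·299 + 3·-181 + 1·75 + -4·-47 = -579
  a_10 = -1·-579 + 3·299 + 1·-181 + -4·75 = 995

-1,3,1,-4 ; 995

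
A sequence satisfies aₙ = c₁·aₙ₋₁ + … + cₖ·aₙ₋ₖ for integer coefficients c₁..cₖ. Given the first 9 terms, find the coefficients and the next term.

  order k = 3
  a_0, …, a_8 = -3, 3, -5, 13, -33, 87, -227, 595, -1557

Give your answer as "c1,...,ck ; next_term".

  a_3 = -2·-5 + 2·3 + 1·-3 = 13
  a_4 = -2·13 + 2·-5 + 1·3 = -33
  a_5 = -2·-33 + 2·13 + 1·-5 = 87
  a_6 = -2·87 + 2·-33 + 1·13 = -227
  a_7 = -2·-227 + 2·87 + 1·-33 = 595
  a_8 = -2·595 + 2·-227 + 1·87 = -1557
  a_9 = -2·-1557 + 2·595 + 1·-227 = 4077

-2,2,1 ; 4077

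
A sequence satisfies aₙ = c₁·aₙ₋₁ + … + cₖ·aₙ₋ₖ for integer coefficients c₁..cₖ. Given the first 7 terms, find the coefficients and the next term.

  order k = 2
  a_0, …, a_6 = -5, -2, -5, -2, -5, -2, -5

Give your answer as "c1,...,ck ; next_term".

  a_2 = 0·-2 + 1·-5 = -5
  a_3 = 0·-5 + 1·-2 = -2
  a_4 = 0·-2 + 1·-5 = -5
  a_5 = 0·-5 + 1·-2 = -2
  a_6 = 0·-2 + 1·-5 = -5
  a_7 = 0·-5 + 1·-2 = -2

0,1 ; -2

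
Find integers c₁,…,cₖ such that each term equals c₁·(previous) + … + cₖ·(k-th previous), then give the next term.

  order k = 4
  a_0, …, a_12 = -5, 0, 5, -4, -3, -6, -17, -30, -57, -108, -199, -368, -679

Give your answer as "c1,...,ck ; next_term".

2,0,0,-1 ; -1250

  a_4 = 2·-4 + 0·5 + 0·0 + -1·-5 = -3
  a_5 = 2·-3 + 0·-4 + 0·5 + -1·0 = -6
  a_6 = 2·-6 + 0·-3 + 0·-4 + -1·5 = -17
  a_7 = 2·-17 + 0·-6 + 0·-3 + -1·-4 = -30
  a_8 = 2·-30 + 0·-17 + 0·-6 + -1·-3 = -57
  a_9 = 2·-57 + 0·-30 + 0·-17 + -1·-6 = -108
  a_10 = 2·-108 + 0·-57 + 0·-30 + -1·-17 = -199
  a_11 = 2·-199 + 0·-108 + 0·-57 + -1·-30 = -368
  a_12 = 2·-368 + 0·-199 + 0·-108 + -1·-57 = -679
  a_13 = 2·-679 + 0·-368 + 0·-199 + -1·-108 = -1250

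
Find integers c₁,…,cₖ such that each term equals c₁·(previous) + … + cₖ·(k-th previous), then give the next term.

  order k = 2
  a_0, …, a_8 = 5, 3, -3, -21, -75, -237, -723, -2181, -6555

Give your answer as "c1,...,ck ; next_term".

4,-3 ; -19677

  a_2 = 4·3 + -3·5 = -3
  a_3 = 4·-3 + -3·3 = -21
  a_4 = 4·-21 + -3·-3 = -75
  a_5 = 4·-75 + -3·-21 = -237
  a_6 = 4·-237 + -3·-75 = -723
  a_7 = 4·-723 + -3·-237 = -2181
  a_8 = 4·-2181 + -3·-723 = -6555
  a_9 = 4·-6555 + -3·-2181 = -19677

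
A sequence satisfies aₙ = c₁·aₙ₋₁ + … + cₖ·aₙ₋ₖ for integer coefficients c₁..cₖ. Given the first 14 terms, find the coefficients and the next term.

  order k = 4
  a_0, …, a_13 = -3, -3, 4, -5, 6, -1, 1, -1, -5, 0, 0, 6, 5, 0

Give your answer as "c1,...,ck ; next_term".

0,0,-1,-1 ; -6

  a_4 = 0·-5 + 0·4 + -1·-3 + -1·-3 = 6
  a_5 = 0·6 + 0·-5 + -1·4 + -1·-3 = -1
  a_6 = 0·-1 + 0·6 + -1·-5 + -1·4 = 1
  a_7 = 0·1 + 0·-1 + -1·6 + -1·-5 = -1
  a_8 = 0·-1 + 0·1 + -1·-1 + -1·6 = -5
  a_9 = 0·-5 + 0·-1 + -1·1 + -1·-1 = 0
  a_10 = 0·0 + 0·-5 + -1·-1 + -1·1 = 0
  a_11 = 0·0 + 0·0 + -1·-5 + -1·-1 = 6
  a_12 = 0·6 + 0·0 + -1·0 + -1·-5 = 5
  a_13 = 0·5 + 0·6 + -1·0 + -1·0 = 0
  a_14 = 0·0 + 0·5 + -1·6 + -1·0 = -6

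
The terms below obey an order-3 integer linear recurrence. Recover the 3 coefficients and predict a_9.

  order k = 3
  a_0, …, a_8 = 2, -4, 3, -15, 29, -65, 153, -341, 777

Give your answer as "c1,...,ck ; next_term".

-1,2,-2 ; -1765

  a_3 = -1·3 + 2·-4 + -2·2 = -15
  a_4 = -1·-15 + 2·3 + -2·-4 = 29
  a_5 = -1·29 + 2·-15 + -2·3 = -65
  a_6 = -1·-65 + 2·29 + -2·-15 = 153
  a_7 = -1·153 + 2·-65 + -2·29 = -341
  a_8 = -1·-341 + 2·153 + -2·-65 = 777
  a_9 = -1·777 + 2·-341 + -2·153 = -1765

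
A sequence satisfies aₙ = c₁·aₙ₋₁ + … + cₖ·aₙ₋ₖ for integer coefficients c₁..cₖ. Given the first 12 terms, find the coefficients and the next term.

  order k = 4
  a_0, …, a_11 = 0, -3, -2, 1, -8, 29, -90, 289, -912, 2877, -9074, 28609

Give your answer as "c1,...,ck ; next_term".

  a_4 = -3·1 + 1·-2 + 1·-3 + -2·0 = -8
  a_5 = -3·-8 + 1·1 + 1·-2 + -2·-3 = 29
  a_6 = -3·29 + 1·-8 + 1·1 + -2·-2 = -90
  a_7 = -3·-90 + 1·29 + 1·-8 + -2·1 = 289
  a_8 = -3·289 + 1·-90 + 1·29 + -2·-8 = -912
  a_9 = -3·-912 + 1·289 + 1·-90 + -2·29 = 2877
  a_10 = -3·2877 + 1·-912 + 1·289 + -2·-90 = -9074
  a_11 = -3·-9074 + 1·2877 + 1·-912 + -2·289 = 28609
  a_12 = -3·28609 + 1·-9074 + 1·2877 + -2·-912 = -90200

-3,1,1,-2 ; -90200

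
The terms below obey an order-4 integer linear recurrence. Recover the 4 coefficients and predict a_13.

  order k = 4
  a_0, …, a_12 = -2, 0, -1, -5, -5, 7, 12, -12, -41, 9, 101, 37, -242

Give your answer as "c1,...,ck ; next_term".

0,-1,-2,3 ; -212

  a_4 = 0·-5 + -1·-1 + -2·0 + 3·-2 = -5
  a_5 = 0·-5 + -1·-5 + -2·-1 + 3·0 = 7
  a_6 = 0·7 + -1·-5 + -2·-5 + 3·-1 = 12
  a_7 = 0·12 + -1·7 + -2·-5 + 3·-5 = -12
  a_8 = 0·-12 + -1·12 + -2·7 + 3·-5 = -41
  a_9 = 0·-41 + -1·-12 + -2·12 + 3·7 = 9
  a_10 = 0·9 + -1·-41 + -2·-12 + 3·12 = 101
  a_11 = 0·101 + -1·9 + -2·-41 + 3·-12 = 37
  a_12 = 0·37 + -1·101 + -2·9 + 3·-41 = -242
  a_13 = 0·-242 + -1·37 + -2·101 + 3·9 = -212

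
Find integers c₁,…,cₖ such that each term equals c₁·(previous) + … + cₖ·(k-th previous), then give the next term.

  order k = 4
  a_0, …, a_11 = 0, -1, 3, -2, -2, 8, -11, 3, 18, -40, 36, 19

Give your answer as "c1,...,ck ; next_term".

-1,-1,1,-1 ; -113

  a_4 = -1·-2 + -1·3 + 1·-1 + -1·0 = -2
  a_5 = -1·-2 + -1·-2 + 1·3 + -1·-1 = 8
  a_6 = -1·8 + -1·-2 + 1·-2 + -1·3 = -11
  a_7 = -1·-11 + -1·8 + 1·-2 + -1·-2 = 3
  a_8 = -1·3 + -1·-11 + 1·8 + -1·-2 = 18
  a_9 = -1·18 + -1·3 + 1·-11 + -1·8 = -40
  a_10 = -1·-40 + -1·18 + 1·3 + -1·-11 = 36
  a_11 = -1·36 + -1·-40 + 1·18 + -1·3 = 19
  a_12 = -1·19 + -1·36 + 1·-40 + -1·18 = -113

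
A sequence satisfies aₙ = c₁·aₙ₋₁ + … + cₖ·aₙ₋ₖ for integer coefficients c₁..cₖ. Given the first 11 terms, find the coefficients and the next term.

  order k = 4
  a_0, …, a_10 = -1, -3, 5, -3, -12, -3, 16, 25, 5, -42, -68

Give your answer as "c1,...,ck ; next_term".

  a_4 = 1·-3 + -2·5 + 0·-3 + -1·-1 = -12
  a_5 = 1·-12 + -2·-3 + 0·5 + -1·-3 = -3
  a_6 = 1·-3 + -2·-12 + 0·-3 + -1·5 = 16
  a_7 = 1·16 + -2·-3 + 0·-12 + -1·-3 = 25
  a_8 = 1·25 + -2·16 + 0·-3 + -1·-12 = 5
  a_9 = 1·5 + -2·25 + 0·16 + -1·-3 = -42
  a_10 = 1·-42 + -2·5 + 0·25 + -1·16 = -68
  a_11 = 1·-68 + -2·-42 + 0·5 + -1·25 = -9

1,-2,0,-1 ; -9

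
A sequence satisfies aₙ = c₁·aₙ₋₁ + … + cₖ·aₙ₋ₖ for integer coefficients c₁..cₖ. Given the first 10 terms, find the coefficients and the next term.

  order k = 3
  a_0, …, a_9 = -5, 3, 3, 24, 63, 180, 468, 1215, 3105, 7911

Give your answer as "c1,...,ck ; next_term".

  a_3 = 3·3 + 0·3 + -3·-5 = 24
  a_4 = 3·24 + 0·3 + -3·3 = 63
  a_5 = 3·63 + 0·24 + -3·3 = 180
  a_6 = 3·180 + 0·63 + -3·24 = 468
  a_7 = 3·468 + 0·180 + -3·63 = 1215
  a_8 = 3·1215 + 0·468 + -3·180 = 3105
  a_9 = 3·3105 + 0·1215 + -3·468 = 7911
  a_10 = 3·7911 + 0·3105 + -3·1215 = 20088

3,0,-3 ; 20088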